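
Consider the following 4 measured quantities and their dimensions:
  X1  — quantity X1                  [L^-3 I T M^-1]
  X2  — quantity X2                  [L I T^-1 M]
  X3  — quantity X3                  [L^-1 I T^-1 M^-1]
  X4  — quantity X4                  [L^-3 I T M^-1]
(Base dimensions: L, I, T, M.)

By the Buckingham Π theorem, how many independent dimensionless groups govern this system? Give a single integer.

1

Exponent matrix [L,I,T,M] × [X1,X2,X3,X4]:
  L: [-3  1 -1 -3]
  I: [ 1  1  1  1]
  T: [ 1 -1 -1  1]
  M: [-1  1 -1 -1]
Echelon form has 3 nonzero rows (pivots: X1,X2,X3)
Π count = n − r = 4 − 3 = 1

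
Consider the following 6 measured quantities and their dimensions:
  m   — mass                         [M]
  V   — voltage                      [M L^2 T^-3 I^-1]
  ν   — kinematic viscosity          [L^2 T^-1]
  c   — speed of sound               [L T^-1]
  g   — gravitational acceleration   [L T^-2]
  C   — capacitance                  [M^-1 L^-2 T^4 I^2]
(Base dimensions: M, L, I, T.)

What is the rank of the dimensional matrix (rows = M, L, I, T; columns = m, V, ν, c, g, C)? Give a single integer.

Dimensional matrix (M×L×I×T by m×V×ν×c×g×C):
  M: [ 1  1  0  0  0 -1]
  L: [ 0  2  2  1  1 -2]
  I: [ 0 -1  0  0  0  2]
  T: [ 0 -3 -1 -1 -2  4]
RREF → pivots at {m,V,ν,c} ⇒ r = 4

4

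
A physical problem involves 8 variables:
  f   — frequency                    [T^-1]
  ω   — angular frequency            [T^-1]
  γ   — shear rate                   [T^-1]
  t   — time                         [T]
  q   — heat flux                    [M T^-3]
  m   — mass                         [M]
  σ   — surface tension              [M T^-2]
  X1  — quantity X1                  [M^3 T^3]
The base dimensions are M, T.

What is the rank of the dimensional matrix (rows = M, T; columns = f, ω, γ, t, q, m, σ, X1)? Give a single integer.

Write exponents as rows M,T / cols f,ω,γ,t,q,m,σ,X1:
  M: [ 0  0  0  0  1  1  1  3]
  T: [-1 -1 -1  1 -3  0 -2  3]
RREF → pivots at {f,q} ⇒ r = 2

2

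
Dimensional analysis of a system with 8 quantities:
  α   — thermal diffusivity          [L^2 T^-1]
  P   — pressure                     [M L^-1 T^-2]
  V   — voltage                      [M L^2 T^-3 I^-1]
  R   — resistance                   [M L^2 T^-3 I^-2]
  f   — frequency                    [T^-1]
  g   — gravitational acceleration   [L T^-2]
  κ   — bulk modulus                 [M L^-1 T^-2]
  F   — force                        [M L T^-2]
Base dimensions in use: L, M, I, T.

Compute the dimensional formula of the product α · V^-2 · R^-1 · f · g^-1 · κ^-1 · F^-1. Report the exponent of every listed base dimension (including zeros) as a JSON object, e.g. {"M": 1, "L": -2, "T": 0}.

Exponent matrix [L,M,I,T] × [α,P,V,R,f,g,κ,F]:
  L: [ 2 -1  2  2  0  1 -1  1]
  M: [ 0  1  1  1  0  0  1  1]
  I: [ 0  0 -1 -2  0  0  0  0]
  T: [-1 -2 -3 -3 -1 -2 -2 -2]
  [L]: (1)·2+(-2)·2+(-1)·2+(1)·0+(-1)·1+(-1)·-1+(-1)·1 = -5
  [M]: (1)·0+(-2)·1+(-1)·1+(1)·0+(-1)·0+(-1)·1+(-1)·1 = -5
  [I]: (1)·0+(-2)·-1+(-1)·-2+(1)·0+(-1)·0+(-1)·0+(-1)·0 = 4
  [T]: (1)·-1+(-2)·-3+(-1)·-3+(1)·-1+(-1)·-2+(-1)·-2+(-1)·-2 = 13
⇒ L^-5 M^-5 I^4 T^13

{"L": -5, "M": -5, "I": 4, "T": 13}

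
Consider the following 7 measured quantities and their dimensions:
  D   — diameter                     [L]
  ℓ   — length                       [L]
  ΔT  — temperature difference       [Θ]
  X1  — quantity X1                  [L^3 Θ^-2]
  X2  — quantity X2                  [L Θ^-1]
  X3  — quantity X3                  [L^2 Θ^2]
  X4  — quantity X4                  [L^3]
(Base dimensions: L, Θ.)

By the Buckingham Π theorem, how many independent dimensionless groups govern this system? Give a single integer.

Write exponents as rows L,Θ / cols D,ℓ,ΔT,X1,X2,X3,X4:
  L: [ 1  1  0  3  1  2  3]
  Θ: [ 0  0  1 -2 -1  2  0]
Row reduction gives pivot columns D,ΔT; rank = 2
Π count = n − r = 7 − 2 = 5

5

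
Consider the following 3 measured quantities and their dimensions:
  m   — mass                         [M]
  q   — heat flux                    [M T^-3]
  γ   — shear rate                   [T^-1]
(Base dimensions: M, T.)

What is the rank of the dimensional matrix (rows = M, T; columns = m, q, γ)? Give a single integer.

2

Write exponents as rows M,T / cols m,q,γ:
  M: [ 1  1  0]
  T: [ 0 -3 -1]
Row reduction gives pivot columns m,q; rank = 2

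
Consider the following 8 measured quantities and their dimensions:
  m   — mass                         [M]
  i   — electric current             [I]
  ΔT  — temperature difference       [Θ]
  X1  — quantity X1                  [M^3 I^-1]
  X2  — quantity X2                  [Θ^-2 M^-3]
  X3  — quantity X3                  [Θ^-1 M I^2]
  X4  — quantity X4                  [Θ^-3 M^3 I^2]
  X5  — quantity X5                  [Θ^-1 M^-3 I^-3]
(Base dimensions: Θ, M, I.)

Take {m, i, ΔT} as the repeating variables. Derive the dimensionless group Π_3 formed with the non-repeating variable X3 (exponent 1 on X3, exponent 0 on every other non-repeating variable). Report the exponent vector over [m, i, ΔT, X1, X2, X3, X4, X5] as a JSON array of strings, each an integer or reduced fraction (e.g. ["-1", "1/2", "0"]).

Dimensional matrix (Θ×M×I by m×i×ΔT×X1×X2×X3×X4×X5):
  Θ: [ 0  0  1  0 -2 -1 -3 -1]
  M: [ 1  0  0  3 -3  1  3 -3]
  I: [ 0  1  0 -1  0  2  2 -3]
Row reduction gives pivot columns m,i,ΔT; rank = 3
Repeat: m,i,ΔT; free: X1,X2,X3,X4,X5
RREF:
  r0: [   1    0    0    3   -3    1    3   -3]
  r1: [   0    1    0   -1    0    2    2   -3]
  r2: [   0    0    1    0   -2   -1   -3   -1]
Fix exponent of X3 at 1, X1 at 0, X2 at 0, X4 at 0, X5 at 0; solve each RREF row for its pivot's exponent:
  r0: exp(m) + (1)·1 = 0 ⇒ exp(m) = -1
  r1: exp(i) + (2)·1 = 0 ⇒ exp(i) = -2
  r2: exp(ΔT) + (-1)·1 = 0 ⇒ exp(ΔT) = 1
Π_3 = m^-1 · i^-2 · ΔT · X3

["-1", "-2", "1", "0", "0", "1", "0", "0"]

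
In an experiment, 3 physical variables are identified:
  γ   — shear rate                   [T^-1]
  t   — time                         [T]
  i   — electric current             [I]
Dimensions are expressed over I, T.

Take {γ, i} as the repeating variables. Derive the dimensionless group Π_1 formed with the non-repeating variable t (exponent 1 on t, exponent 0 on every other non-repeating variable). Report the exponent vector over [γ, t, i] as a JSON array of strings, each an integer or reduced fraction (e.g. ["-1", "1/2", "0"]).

Write exponents as rows I,T / cols γ,t,i:
  I: [ 0  0  1]
  T: [-1  1  0]
Echelon form has 2 nonzero rows (pivots: γ,i)
Repeat: γ,i; free: t
RREF:
  r0: [   1   -1    0]
  r1: [   0    0    1]
Fix exponent of t at 1; solve each RREF row for its pivot's exponent:
  r0: exp(γ) + (-1)·1 = 0 ⇒ exp(γ) = 1
  r1: exp(i) + (0)·1 = 0 ⇒ exp(i) = 0
Π_1 = γ · t

["1", "1", "0"]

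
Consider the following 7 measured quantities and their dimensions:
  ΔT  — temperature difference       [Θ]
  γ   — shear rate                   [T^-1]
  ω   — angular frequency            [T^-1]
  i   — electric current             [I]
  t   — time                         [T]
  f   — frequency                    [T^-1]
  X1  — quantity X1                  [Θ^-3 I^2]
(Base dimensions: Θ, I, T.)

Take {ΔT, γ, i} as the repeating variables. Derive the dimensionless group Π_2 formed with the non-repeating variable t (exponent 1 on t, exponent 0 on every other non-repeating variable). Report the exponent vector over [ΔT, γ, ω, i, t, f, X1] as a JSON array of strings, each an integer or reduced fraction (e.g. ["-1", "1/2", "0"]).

["0", "1", "0", "0", "1", "0", "0"]

Dimensional matrix (Θ×I×T by ΔT×γ×ω×i×t×f×X1):
  Θ: [ 1  0  0  0  0  0 -3]
  I: [ 0  0  0  1  0  0  2]
  T: [ 0 -1 -1  0  1 -1  0]
RREF → pivots at {ΔT,γ,i} ⇒ r = 3
Pivot set = {ΔT,γ,i}, free = {ω,t,f,X1}
RREF:
  r0: [   1    0    0    0    0    0   -3]
  r1: [   0    1    1    0   -1    1    0]
  r2: [   0    0    0    1    0    0    2]
Fix exponent of t at 1, ω at 0, f at 0, X1 at 0; solve each RREF row for its pivot's exponent:
  r0: exp(ΔT) + (0)·1 = 0 ⇒ exp(ΔT) = 0
  r1: exp(γ) + (-1)·1 = 0 ⇒ exp(γ) = 1
  r2: exp(i) + (0)·1 = 0 ⇒ exp(i) = 0
Π_2 = γ · t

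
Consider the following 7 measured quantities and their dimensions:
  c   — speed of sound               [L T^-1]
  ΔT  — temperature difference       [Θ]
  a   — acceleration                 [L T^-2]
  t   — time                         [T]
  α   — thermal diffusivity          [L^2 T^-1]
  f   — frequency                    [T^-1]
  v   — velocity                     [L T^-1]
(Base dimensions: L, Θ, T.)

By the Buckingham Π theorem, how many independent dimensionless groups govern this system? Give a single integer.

4

Exponent matrix [L,Θ,T] × [c,ΔT,a,t,α,f,v]:
  L: [ 1  0  1  0  2  0  1]
  Θ: [ 0  1  0  0  0  0  0]
  T: [-1  0 -2  1 -1 -1 -1]
Row reduction gives pivot columns c,ΔT,a; rank = 3
Π count = n − r = 7 − 3 = 4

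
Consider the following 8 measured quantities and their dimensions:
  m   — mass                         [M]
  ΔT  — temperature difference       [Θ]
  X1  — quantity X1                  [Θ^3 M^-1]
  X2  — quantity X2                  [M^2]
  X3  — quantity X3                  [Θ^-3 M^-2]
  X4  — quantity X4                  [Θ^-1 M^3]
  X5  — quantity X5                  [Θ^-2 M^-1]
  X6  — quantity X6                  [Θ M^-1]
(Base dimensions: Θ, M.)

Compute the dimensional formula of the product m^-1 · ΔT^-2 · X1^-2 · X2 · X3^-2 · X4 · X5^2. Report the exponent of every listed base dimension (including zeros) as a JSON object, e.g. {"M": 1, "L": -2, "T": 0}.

Write exponents as rows Θ,M / cols m,ΔT,X1,X2,X3,X4,X5,X6:
  Θ: [ 0  1  3  0 -3 -1 -2  1]
  M: [ 1  0 -1  2 -2  3 -1 -1]
  [Θ]: (-1)·0+(-2)·1+(-2)·3+(1)·0+(-2)·-3+(1)·-1+(2)·-2 = -7
  [M]: (-1)·1+(-2)·0+(-2)·-1+(1)·2+(-2)·-2+(1)·3+(2)·-1 = 8
⇒ Θ^-7 M^8

{"Θ": -7, "M": 8}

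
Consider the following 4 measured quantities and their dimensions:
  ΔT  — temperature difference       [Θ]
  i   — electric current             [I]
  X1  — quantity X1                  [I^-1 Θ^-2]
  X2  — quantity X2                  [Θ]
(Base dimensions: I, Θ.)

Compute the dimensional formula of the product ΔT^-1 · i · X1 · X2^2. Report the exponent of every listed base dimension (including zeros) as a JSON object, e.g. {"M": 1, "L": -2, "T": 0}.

{"I": 0, "Θ": -1}

Exponent matrix [I,Θ] × [ΔT,i,X1,X2]:
  I: [ 0  1 -1  0]
  Θ: [ 1  0 -2  1]
  [I]: (-1)·0+(1)·1+(1)·-1+(2)·0 = 0
  [Θ]: (-1)·1+(1)·0+(1)·-2+(2)·1 = -1
⇒ Θ^-1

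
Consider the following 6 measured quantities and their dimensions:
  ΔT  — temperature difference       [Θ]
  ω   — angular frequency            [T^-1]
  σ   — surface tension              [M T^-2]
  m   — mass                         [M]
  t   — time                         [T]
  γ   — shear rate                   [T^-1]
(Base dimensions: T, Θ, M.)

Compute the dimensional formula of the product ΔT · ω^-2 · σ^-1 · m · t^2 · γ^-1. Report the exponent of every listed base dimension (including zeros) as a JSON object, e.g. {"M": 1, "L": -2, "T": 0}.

Exponent matrix [T,Θ,M] × [ΔT,ω,σ,m,t,γ]:
  T: [ 0 -1 -2  0  1 -1]
  Θ: [ 1  0  0  0  0  0]
  M: [ 0  0  1  1  0  0]
  [T]: (1)·0+(-2)·-1+(-1)·-2+(1)·0+(2)·1+(-1)·-1 = 7
  [Θ]: (1)·1+(-2)·0+(-1)·0+(1)·0+(2)·0+(-1)·0 = 1
  [M]: (1)·0+(-2)·0+(-1)·1+(1)·1+(2)·0+(-1)·0 = 0
⇒ T^7 Θ

{"T": 7, "Θ": 1, "M": 0}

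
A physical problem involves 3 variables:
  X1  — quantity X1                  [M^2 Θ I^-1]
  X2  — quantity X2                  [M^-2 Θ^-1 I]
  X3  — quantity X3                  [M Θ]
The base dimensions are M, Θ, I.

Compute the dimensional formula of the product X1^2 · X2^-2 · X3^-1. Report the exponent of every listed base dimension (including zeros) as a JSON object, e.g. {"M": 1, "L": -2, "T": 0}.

{"M": 7, "Θ": 3, "I": -4}

Dimensional matrix (M×Θ×I by X1×X2×X3):
  M: [ 2 -2  1]
  Θ: [ 1 -1  1]
  I: [-1  1  0]
  [M]: (2)·2+(-2)·-2+(-1)·1 = 7
  [Θ]: (2)·1+(-2)·-1+(-1)·1 = 3
  [I]: (2)·-1+(-2)·1+(-1)·0 = -4
⇒ M^7 Θ^3 I^-4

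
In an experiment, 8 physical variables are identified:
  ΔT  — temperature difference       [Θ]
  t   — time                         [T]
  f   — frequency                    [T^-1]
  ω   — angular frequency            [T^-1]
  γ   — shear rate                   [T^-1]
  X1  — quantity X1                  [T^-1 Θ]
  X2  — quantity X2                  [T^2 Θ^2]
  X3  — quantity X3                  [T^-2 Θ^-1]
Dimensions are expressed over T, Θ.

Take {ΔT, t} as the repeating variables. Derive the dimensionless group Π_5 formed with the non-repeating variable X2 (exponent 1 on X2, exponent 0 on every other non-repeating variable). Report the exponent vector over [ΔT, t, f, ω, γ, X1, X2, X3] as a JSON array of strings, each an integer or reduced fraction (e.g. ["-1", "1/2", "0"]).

["-2", "-2", "0", "0", "0", "0", "1", "0"]

Exponent matrix [T,Θ] × [ΔT,t,f,ω,γ,X1,X2,X3]:
  T: [ 0  1 -1 -1 -1 -1  2 -2]
  Θ: [ 1  0  0  0  0  1  2 -1]
RREF → pivots at {ΔT,t} ⇒ r = 2
Pivot set = {ΔT,t}, free = {f,ω,γ,X1,X2,X3}
RREF:
  r0: [   1    0    0    0    0    1    2   -1]
  r1: [   0    1   -1   -1   -1   -1    2   -2]
Fix exponent of X2 at 1, f at 0, ω at 0, γ at 0, X1 at 0, X3 at 0; solve each RREF row for its pivot's exponent:
  r0: exp(ΔT) + (2)·1 = 0 ⇒ exp(ΔT) = -2
  r1: exp(t) + (2)·1 = 0 ⇒ exp(t) = -2
Π_5 = ΔT^-2 · t^-2 · X2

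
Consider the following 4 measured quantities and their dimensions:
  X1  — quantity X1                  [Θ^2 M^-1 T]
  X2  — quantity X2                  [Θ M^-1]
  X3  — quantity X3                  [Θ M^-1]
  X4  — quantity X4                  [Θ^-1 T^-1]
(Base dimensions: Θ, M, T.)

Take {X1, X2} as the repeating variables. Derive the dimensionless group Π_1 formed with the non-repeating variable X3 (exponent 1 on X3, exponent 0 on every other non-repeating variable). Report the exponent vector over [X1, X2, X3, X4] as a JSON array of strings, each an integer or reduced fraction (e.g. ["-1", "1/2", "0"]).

["0", "-1", "1", "0"]

Exponent matrix [Θ,M,T] × [X1,X2,X3,X4]:
  Θ: [ 2  1  1 -1]
  M: [-1 -1 -1  0]
  T: [ 1  0  0 -1]
RREF → pivots at {X1,X2} ⇒ r = 2
Repeat: X1,X2; free: X3,X4
RREF:
  r0: [   1    0    0   -1]
  r1: [   0    1    1    1]
  r2: [   0    0    0    0]
Fix exponent of X3 at 1, X4 at 0; solve each RREF row for its pivot's exponent:
  r0: exp(X1) + (0)·1 = 0 ⇒ exp(X1) = 0
  r1: exp(X2) + (1)·1 = 0 ⇒ exp(X2) = -1
Π_1 = X2^-1 · X3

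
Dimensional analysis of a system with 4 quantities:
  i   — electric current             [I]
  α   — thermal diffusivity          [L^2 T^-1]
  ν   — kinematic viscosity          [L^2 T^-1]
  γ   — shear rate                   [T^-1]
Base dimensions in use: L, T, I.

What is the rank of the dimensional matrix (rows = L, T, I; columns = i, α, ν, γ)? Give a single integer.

3

Exponent matrix [L,T,I] × [i,α,ν,γ]:
  L: [ 0  2  2  0]
  T: [ 0 -1 -1 -1]
  I: [ 1  0  0  0]
RREF → pivots at {i,α,γ} ⇒ r = 3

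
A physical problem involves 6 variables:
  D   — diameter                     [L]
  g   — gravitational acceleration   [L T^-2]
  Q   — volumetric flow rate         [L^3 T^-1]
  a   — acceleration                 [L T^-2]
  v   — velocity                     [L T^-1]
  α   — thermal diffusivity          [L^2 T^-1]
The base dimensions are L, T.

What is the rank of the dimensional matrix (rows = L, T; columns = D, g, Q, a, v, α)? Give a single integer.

2

Write exponents as rows L,T / cols D,g,Q,a,v,α:
  L: [ 1  1  3  1  1  2]
  T: [ 0 -2 -1 -2 -1 -1]
Echelon form has 2 nonzero rows (pivots: D,g)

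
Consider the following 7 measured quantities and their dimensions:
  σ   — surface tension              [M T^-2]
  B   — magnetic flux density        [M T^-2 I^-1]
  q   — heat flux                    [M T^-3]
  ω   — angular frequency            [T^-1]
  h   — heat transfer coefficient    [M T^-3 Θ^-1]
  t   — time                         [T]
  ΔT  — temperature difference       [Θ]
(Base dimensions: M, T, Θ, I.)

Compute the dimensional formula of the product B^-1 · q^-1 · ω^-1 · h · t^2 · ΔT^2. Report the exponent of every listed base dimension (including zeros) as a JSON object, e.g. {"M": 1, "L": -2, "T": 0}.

{"M": -1, "T": 5, "Θ": 1, "I": 1}

Write exponents as rows M,T,Θ,I / cols σ,B,q,ω,h,t,ΔT:
  M: [ 1  1  1  0  1  0  0]
  T: [-2 -2 -3 -1 -3  1  0]
  Θ: [ 0  0  0  0 -1  0  1]
  I: [ 0 -1  0  0  0  0  0]
  [M]: (-1)·1+(-1)·1+(-1)·0+(1)·1+(2)·0+(2)·0 = -1
  [T]: (-1)·-2+(-1)·-3+(-1)·-1+(1)·-3+(2)·1+(2)·0 = 5
  [Θ]: (-1)·0+(-1)·0+(-1)·0+(1)·-1+(2)·0+(2)·1 = 1
  [I]: (-1)·-1+(-1)·0+(-1)·0+(1)·0+(2)·0+(2)·0 = 1
⇒ M^-1 T^5 Θ I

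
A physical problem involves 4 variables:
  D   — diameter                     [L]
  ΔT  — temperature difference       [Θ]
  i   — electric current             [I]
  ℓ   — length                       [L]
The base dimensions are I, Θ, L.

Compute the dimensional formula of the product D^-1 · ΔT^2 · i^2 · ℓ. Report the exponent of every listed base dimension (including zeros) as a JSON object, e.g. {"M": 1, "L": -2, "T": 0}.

{"I": 2, "Θ": 2, "L": 0}

Dimensional matrix (I×Θ×L by D×ΔT×i×ℓ):
  I: [ 0  0  1  0]
  Θ: [ 0  1  0  0]
  L: [ 1  0  0  1]
  [I]: (-1)·0+(2)·0+(2)·1+(1)·0 = 2
  [Θ]: (-1)·0+(2)·1+(2)·0+(1)·0 = 2
  [L]: (-1)·1+(2)·0+(2)·0+(1)·1 = 0
⇒ I^2 Θ^2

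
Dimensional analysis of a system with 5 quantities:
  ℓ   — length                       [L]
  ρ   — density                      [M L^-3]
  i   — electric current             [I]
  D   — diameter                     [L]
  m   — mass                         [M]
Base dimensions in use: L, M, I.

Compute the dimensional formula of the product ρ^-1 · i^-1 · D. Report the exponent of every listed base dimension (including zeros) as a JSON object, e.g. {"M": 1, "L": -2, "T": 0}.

Dimensional matrix (L×M×I by ℓ×ρ×i×D×m):
  L: [ 1 -3  0  1  0]
  M: [ 0  1  0  0  1]
  I: [ 0  0  1  0  0]
  [L]: (-1)·-3+(-1)·0+(1)·1 = 4
  [M]: (-1)·1+(-1)·0+(1)·0 = -1
  [I]: (-1)·0+(-1)·1+(1)·0 = -1
⇒ L^4 M^-1 I^-1

{"L": 4, "M": -1, "I": -1}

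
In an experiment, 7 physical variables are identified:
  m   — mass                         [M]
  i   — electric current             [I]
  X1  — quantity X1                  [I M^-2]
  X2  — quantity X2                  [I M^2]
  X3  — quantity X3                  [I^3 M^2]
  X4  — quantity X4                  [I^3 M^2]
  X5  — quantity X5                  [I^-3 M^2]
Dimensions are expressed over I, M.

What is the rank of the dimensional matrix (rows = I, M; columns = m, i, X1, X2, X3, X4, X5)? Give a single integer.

2

Write exponents as rows I,M / cols m,i,X1,X2,X3,X4,X5:
  I: [ 0  1  1  1  3  3 -3]
  M: [ 1  0 -2  2  2  2  2]
Echelon form has 2 nonzero rows (pivots: m,i)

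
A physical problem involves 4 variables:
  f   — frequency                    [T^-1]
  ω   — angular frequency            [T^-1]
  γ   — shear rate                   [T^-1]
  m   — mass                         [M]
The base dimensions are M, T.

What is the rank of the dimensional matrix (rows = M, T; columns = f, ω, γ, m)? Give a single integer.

2

Exponent matrix [M,T] × [f,ω,γ,m]:
  M: [ 0  0  0  1]
  T: [-1 -1 -1  0]
Echelon form has 2 nonzero rows (pivots: f,m)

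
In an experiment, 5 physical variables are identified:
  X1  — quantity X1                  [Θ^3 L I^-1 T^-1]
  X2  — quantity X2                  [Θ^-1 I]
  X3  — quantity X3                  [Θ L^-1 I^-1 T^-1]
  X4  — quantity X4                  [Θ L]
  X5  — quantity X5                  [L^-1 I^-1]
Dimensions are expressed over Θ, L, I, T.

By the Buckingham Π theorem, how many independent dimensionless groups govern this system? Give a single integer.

Exponent matrix [Θ,L,I,T] × [X1,X2,X3,X4,X5]:
  Θ: [ 3 -1  1  1  0]
  L: [ 1  0 -1  1 -1]
  I: [-1  1 -1  0 -1]
  T: [-1  0 -1  0  0]
Echelon form has 3 nonzero rows (pivots: X1,X2,X3)
5 vars − rank 3 = 2 Π groups

2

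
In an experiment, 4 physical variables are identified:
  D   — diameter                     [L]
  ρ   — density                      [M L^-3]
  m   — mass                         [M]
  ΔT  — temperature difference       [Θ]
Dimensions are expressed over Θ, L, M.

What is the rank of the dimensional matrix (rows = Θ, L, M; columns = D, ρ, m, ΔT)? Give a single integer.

Dimensional matrix (Θ×L×M by D×ρ×m×ΔT):
  Θ: [ 0  0  0  1]
  L: [ 1 -3  0  0]
  M: [ 0  1  1  0]
Row reduction gives pivot columns D,ρ,ΔT; rank = 3

3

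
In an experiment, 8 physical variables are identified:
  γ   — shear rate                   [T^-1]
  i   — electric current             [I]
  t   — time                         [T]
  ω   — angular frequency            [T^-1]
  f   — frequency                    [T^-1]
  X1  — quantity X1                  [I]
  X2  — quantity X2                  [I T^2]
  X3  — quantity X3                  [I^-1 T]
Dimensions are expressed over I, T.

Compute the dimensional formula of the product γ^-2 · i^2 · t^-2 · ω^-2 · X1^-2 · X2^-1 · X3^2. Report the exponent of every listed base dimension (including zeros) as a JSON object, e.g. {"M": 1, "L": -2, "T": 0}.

{"I": -3, "T": 2}

Exponent matrix [I,T] × [γ,i,t,ω,f,X1,X2,X3]:
  I: [ 0  1  0  0  0  1  1 -1]
  T: [-1  0  1 -1 -1  0  2  1]
  [I]: (-2)·0+(2)·1+(-2)·0+(-2)·0+(-2)·1+(-1)·1+(2)·-1 = -3
  [T]: (-2)·-1+(2)·0+(-2)·1+(-2)·-1+(-2)·0+(-1)·2+(2)·1 = 2
⇒ I^-3 T^2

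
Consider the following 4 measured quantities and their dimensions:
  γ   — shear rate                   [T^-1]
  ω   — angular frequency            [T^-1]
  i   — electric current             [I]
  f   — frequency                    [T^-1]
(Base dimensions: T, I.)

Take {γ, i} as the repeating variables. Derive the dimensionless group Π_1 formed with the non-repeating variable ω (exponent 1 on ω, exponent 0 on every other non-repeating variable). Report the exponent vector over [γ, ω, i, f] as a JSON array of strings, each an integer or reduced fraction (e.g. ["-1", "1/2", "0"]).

["-1", "1", "0", "0"]

Write exponents as rows T,I / cols γ,ω,i,f:
  T: [-1 -1  0 -1]
  I: [ 0  0  1  0]
Echelon form has 2 nonzero rows (pivots: γ,i)
Repeat: γ,i; free: ω,f
RREF:
  r0: [   1    1    0    1]
  r1: [   0    0    1    0]
Fix exponent of ω at 1, f at 0; solve each RREF row for its pivot's exponent:
  r0: exp(γ) + (1)·1 = 0 ⇒ exp(γ) = -1
  r1: exp(i) + (0)·1 = 0 ⇒ exp(i) = 0
Π_1 = γ^-1 · ω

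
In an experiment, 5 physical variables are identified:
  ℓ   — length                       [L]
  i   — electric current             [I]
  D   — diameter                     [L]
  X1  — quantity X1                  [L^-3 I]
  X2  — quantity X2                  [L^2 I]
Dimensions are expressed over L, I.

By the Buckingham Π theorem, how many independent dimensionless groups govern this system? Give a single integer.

3

Exponent matrix [L,I] × [ℓ,i,D,X1,X2]:
  L: [ 1  0  1 -3  2]
  I: [ 0  1  0  1  1]
Echelon form has 2 nonzero rows (pivots: ℓ,i)
Π count = n − r = 5 − 2 = 3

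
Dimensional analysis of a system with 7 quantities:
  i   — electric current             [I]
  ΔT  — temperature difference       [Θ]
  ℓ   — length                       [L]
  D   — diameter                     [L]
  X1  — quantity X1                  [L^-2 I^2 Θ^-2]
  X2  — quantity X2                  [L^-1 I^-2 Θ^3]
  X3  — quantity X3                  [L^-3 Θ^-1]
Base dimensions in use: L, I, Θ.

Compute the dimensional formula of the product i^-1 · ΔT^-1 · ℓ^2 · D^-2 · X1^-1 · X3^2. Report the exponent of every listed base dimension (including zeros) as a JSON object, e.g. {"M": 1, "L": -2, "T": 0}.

Exponent matrix [L,I,Θ] × [i,ΔT,ℓ,D,X1,X2,X3]:
  L: [ 0  0  1  1 -2 -1 -3]
  I: [ 1  0  0  0  2 -2  0]
  Θ: [ 0  1  0  0 -2  3 -1]
  [L]: (-1)·0+(-1)·0+(2)·1+(-2)·1+(-1)·-2+(2)·-3 = -4
  [I]: (-1)·1+(-1)·0+(2)·0+(-2)·0+(-1)·2+(2)·0 = -3
  [Θ]: (-1)·0+(-1)·1+(2)·0+(-2)·0+(-1)·-2+(2)·-1 = -1
⇒ L^-4 I^-3 Θ^-1

{"L": -4, "I": -3, "Θ": -1}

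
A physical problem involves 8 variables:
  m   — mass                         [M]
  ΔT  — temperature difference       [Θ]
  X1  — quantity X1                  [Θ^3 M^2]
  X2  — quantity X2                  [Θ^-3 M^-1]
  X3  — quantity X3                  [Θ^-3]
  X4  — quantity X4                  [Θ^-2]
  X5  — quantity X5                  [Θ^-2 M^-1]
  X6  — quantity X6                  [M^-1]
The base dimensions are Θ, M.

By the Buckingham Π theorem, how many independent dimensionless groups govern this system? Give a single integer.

6

Exponent matrix [Θ,M] × [m,ΔT,X1,X2,X3,X4,X5,X6]:
  Θ: [ 0  1  3 -3 -3 -2 -2  0]
  M: [ 1  0  2 -1  0  0 -1 -1]
Row reduction gives pivot columns m,ΔT; rank = 2
Π count = n − r = 8 − 2 = 6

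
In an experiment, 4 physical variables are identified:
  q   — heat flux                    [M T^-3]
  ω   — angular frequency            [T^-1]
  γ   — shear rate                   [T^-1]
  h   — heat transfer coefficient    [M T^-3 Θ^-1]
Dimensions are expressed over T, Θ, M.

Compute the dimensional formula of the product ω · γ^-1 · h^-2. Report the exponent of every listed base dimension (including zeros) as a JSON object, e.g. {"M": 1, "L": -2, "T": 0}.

Dimensional matrix (T×Θ×M by q×ω×γ×h):
  T: [-3 -1 -1 -3]
  Θ: [ 0  0  0 -1]
  M: [ 1  0  0  1]
  [T]: (1)·-1+(-1)·-1+(-2)·-3 = 6
  [Θ]: (1)·0+(-1)·0+(-2)·-1 = 2
  [M]: (1)·0+(-1)·0+(-2)·1 = -2
⇒ T^6 Θ^2 M^-2

{"T": 6, "Θ": 2, "M": -2}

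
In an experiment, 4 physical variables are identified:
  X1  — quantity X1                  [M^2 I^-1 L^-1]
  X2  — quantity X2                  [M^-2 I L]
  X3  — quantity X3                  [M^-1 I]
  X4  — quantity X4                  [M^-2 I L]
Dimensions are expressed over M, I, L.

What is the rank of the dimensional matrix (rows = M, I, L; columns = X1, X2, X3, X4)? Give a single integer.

2

Exponent matrix [M,I,L] × [X1,X2,X3,X4]:
  M: [ 2 -2 -1 -2]
  I: [-1  1  1  1]
  L: [-1  1  0  1]
Row reduction gives pivot columns X1,X3; rank = 2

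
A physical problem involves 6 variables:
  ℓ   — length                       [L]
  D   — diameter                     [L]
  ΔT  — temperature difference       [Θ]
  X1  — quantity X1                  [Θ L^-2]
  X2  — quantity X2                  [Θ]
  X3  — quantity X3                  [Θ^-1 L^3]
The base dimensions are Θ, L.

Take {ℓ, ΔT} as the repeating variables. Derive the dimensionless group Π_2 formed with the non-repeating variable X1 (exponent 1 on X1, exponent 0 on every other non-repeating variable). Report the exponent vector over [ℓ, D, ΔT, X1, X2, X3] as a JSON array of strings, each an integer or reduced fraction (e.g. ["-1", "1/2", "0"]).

Write exponents as rows Θ,L / cols ℓ,D,ΔT,X1,X2,X3:
  Θ: [ 0  0  1  1  1 -1]
  L: [ 1  1  0 -2  0  3]
RREF → pivots at {ℓ,ΔT} ⇒ r = 2
Pivot set = {ℓ,ΔT}, free = {D,X1,X2,X3}
RREF:
  r0: [   1    1    0   -2    0    3]
  r1: [   0    0    1    1    1   -1]
Fix exponent of X1 at 1, D at 0, X2 at 0, X3 at 0; solve each RREF row for its pivot's exponent:
  r0: exp(ℓ) + (-2)·1 = 0 ⇒ exp(ℓ) = 2
  r1: exp(ΔT) + (1)·1 = 0 ⇒ exp(ΔT) = -1
Π_2 = ℓ^2 · ΔT^-1 · X1

["2", "0", "-1", "1", "0", "0"]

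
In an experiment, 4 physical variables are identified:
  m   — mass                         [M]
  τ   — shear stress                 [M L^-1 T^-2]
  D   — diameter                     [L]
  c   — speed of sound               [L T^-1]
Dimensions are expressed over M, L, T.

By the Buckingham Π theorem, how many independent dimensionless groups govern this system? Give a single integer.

Write exponents as rows M,L,T / cols m,τ,D,c:
  M: [ 1  1  0  0]
  L: [ 0 -1  1  1]
  T: [ 0 -2  0 -1]
Row reduction gives pivot columns m,τ,D; rank = 3
n=4, r=3 ⇒ 1 dimensionless group

1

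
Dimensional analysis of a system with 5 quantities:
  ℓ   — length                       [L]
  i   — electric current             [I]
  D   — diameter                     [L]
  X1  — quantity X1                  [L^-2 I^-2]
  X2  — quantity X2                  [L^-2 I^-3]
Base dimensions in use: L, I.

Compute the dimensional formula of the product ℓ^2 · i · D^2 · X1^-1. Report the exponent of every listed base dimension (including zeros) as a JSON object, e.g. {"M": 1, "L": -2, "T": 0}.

{"L": 6, "I": 3}

Exponent matrix [L,I] × [ℓ,i,D,X1,X2]:
  L: [ 1  0  1 -2 -2]
  I: [ 0  1  0 -2 -3]
  [L]: (2)·1+(1)·0+(2)·1+(-1)·-2 = 6
  [I]: (2)·0+(1)·1+(2)·0+(-1)·-2 = 3
⇒ L^6 I^3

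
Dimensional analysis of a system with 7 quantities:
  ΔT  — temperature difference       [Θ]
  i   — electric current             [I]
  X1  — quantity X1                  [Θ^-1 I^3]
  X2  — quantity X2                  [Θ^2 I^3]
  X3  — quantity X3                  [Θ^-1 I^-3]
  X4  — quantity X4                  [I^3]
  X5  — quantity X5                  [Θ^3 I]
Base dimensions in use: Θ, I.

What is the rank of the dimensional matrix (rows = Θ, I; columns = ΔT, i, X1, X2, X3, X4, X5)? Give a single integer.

2

Write exponents as rows Θ,I / cols ΔT,i,X1,X2,X3,X4,X5:
  Θ: [ 1  0 -1  2 -1  0  3]
  I: [ 0  1  3  3 -3  3  1]
Row reduction gives pivot columns ΔT,i; rank = 2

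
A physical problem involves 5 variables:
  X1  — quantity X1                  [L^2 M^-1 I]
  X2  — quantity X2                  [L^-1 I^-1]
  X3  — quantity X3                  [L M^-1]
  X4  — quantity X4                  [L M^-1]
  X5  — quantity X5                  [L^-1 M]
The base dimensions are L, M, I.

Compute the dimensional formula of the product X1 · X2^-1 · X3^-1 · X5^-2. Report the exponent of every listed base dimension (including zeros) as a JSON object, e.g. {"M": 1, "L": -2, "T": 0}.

Dimensional matrix (L×M×I by X1×X2×X3×X4×X5):
  L: [ 2 -1  1  1 -1]
  M: [-1  0 -1 -1  1]
  I: [ 1 -1  0  0  0]
  [L]: (1)·2+(-1)·-1+(-1)·1+(-2)·-1 = 4
  [M]: (1)·-1+(-1)·0+(-1)·-1+(-2)·1 = -2
  [I]: (1)·1+(-1)·-1+(-1)·0+(-2)·0 = 2
⇒ L^4 M^-2 I^2

{"L": 4, "M": -2, "I": 2}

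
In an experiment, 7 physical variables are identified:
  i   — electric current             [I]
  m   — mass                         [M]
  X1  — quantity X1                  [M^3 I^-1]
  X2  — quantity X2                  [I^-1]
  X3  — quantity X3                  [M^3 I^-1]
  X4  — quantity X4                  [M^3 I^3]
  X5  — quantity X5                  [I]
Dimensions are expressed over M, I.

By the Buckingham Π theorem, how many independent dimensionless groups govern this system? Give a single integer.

5

Exponent matrix [M,I] × [i,m,X1,X2,X3,X4,X5]:
  M: [ 0  1  3  0  3  3  0]
  I: [ 1  0 -1 -1 -1  3  1]
RREF → pivots at {i,m} ⇒ r = 2
Π count = n − r = 7 − 2 = 5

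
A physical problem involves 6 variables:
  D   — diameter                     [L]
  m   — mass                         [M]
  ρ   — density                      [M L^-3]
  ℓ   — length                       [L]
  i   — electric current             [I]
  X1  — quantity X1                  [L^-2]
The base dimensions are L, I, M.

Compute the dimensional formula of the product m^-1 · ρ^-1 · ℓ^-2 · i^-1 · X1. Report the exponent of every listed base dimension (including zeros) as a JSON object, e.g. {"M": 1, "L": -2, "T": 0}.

{"L": -1, "I": -1, "M": -2}

Write exponents as rows L,I,M / cols D,m,ρ,ℓ,i,X1:
  L: [ 1  0 -3  1  0 -2]
  I: [ 0  0  0  0  1  0]
  M: [ 0  1  1  0  0  0]
  [L]: (-1)·0+(-1)·-3+(-2)·1+(-1)·0+(1)·-2 = -1
  [I]: (-1)·0+(-1)·0+(-2)·0+(-1)·1+(1)·0 = -1
  [M]: (-1)·1+(-1)·1+(-2)·0+(-1)·0+(1)·0 = -2
⇒ L^-1 I^-1 M^-2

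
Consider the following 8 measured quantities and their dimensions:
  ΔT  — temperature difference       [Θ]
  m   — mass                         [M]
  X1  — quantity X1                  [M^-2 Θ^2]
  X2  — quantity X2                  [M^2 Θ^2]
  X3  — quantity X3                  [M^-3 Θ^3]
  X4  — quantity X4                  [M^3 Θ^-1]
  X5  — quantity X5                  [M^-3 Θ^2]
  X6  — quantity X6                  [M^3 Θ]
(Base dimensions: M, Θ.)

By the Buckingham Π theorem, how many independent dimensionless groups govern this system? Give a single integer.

Exponent matrix [M,Θ] × [ΔT,m,X1,X2,X3,X4,X5,X6]:
  M: [ 0  1 -2  2 -3  3 -3  3]
  Θ: [ 1  0  2  2  3 -1  2  1]
Row reduction gives pivot columns ΔT,m; rank = 2
Π count = n − r = 8 − 2 = 6

6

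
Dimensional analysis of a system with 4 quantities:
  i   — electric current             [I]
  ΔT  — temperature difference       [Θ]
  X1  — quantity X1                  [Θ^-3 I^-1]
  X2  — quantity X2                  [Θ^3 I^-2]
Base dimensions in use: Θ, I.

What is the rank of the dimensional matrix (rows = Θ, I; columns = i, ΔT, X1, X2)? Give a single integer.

2

Write exponents as rows Θ,I / cols i,ΔT,X1,X2:
  Θ: [ 0  1 -3  3]
  I: [ 1  0 -1 -2]
Row reduction gives pivot columns i,ΔT; rank = 2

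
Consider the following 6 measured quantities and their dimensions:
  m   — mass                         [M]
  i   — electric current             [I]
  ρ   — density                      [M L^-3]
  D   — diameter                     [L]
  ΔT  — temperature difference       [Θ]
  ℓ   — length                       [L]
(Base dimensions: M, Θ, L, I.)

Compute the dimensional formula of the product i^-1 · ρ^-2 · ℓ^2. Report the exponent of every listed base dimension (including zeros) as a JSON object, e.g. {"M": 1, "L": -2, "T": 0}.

{"M": -2, "Θ": 0, "L": 8, "I": -1}

Write exponents as rows M,Θ,L,I / cols m,i,ρ,D,ΔT,ℓ:
  M: [ 1  0  1  0  0  0]
  Θ: [ 0  0  0  0  1  0]
  L: [ 0  0 -3  1  0  1]
  I: [ 0  1  0  0  0  0]
  [M]: (-1)·0+(-2)·1+(2)·0 = -2
  [Θ]: (-1)·0+(-2)·0+(2)·0 = 0
  [L]: (-1)·0+(-2)·-3+(2)·1 = 8
  [I]: (-1)·1+(-2)·0+(2)·0 = -1
⇒ M^-2 L^8 I^-1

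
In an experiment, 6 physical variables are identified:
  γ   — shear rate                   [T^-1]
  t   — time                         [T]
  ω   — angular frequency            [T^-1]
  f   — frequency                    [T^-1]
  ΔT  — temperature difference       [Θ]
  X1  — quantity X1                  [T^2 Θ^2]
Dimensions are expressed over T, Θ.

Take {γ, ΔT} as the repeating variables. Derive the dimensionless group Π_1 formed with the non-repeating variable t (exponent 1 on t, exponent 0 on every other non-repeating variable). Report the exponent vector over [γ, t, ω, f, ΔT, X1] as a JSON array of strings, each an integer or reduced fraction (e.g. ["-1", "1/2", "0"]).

Dimensional matrix (T×Θ by γ×t×ω×f×ΔT×X1):
  T: [-1  1 -1 -1  0  2]
  Θ: [ 0  0  0  0  1  2]
RREF → pivots at {γ,ΔT} ⇒ r = 2
Pivot set = {γ,ΔT}, free = {t,ω,f,X1}
RREF:
  r0: [   1   -1    1    1    0   -2]
  r1: [   0    0    0    0    1    2]
Fix exponent of t at 1, ω at 0, f at 0, X1 at 0; solve each RREF row for its pivot's exponent:
  r0: exp(γ) + (-1)·1 = 0 ⇒ exp(γ) = 1
  r1: exp(ΔT) + (0)·1 = 0 ⇒ exp(ΔT) = 0
Π_1 = γ · t

["1", "1", "0", "0", "0", "0"]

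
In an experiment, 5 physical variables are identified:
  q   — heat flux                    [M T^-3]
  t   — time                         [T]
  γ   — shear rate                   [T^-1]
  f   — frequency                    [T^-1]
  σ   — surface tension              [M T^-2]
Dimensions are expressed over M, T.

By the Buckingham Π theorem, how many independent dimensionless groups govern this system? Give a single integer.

Write exponents as rows M,T / cols q,t,γ,f,σ:
  M: [ 1  0  0  0  1]
  T: [-3  1 -1 -1 -2]
Row reduction gives pivot columns q,t; rank = 2
Π count = n − r = 5 − 2 = 3

3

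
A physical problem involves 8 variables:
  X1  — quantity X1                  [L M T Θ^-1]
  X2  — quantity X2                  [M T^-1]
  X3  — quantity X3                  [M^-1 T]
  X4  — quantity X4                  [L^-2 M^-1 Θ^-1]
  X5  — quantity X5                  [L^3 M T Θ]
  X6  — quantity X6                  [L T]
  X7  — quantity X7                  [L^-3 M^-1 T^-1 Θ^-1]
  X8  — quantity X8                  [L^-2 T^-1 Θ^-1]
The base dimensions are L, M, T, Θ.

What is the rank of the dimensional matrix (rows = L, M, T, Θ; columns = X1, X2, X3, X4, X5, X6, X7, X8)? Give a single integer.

Write exponents as rows L,M,T,Θ / cols X1,X2,X3,X4,X5,X6,X7,X8:
  L: [ 1  0  0 -2  3  1 -3 -2]
  M: [ 1  1 -1 -1  1  0 -1  0]
  T: [ 1 -1  1  0  1  1 -1 -1]
  Θ: [-1  0  0 -1  1  0 -1 -1]
Row reduction gives pivot columns X1,X2,X4; rank = 3

3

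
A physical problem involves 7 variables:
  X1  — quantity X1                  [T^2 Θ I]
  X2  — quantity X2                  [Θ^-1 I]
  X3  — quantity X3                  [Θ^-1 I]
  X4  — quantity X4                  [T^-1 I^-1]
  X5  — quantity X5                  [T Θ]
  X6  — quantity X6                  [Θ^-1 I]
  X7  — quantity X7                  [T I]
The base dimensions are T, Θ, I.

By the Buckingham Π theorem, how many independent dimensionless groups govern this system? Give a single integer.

Dimensional matrix (T×Θ×I by X1×X2×X3×X4×X5×X6×X7):
  T: [ 2  0  0 -1  1  0  1]
  Θ: [ 1 -1 -1  0  1 -1  0]
  I: [ 1  1  1 -1  0  1  1]
Echelon form has 2 nonzero rows (pivots: X1,X2)
7 vars − rank 2 = 5 Π groups

5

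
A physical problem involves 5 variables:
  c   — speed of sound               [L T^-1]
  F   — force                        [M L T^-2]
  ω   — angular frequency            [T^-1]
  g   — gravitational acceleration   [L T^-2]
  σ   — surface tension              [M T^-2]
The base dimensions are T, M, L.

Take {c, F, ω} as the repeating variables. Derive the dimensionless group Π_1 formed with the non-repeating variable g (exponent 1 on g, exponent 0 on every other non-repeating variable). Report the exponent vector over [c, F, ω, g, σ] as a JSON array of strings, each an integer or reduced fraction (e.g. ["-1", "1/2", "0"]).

Dimensional matrix (T×M×L by c×F×ω×g×σ):
  T: [-1 -2 -1 -2 -2]
  M: [ 0  1  0  0  1]
  L: [ 1  1  0  1  0]
RREF → pivots at {c,F,ω} ⇒ r = 3
Repeat: c,F,ω; free: g,σ
RREF:
  r0: [   1    0    0    1   -1]
  r1: [   0    1    0    0    1]
  r2: [   0    0    1    1    1]
Fix exponent of g at 1, σ at 0; solve each RREF row for its pivot's exponent:
  r0: exp(c) + (1)·1 = 0 ⇒ exp(c) = -1
  r1: exp(F) + (0)·1 = 0 ⇒ exp(F) = 0
  r2: exp(ω) + (1)·1 = 0 ⇒ exp(ω) = -1
Π_1 = c^-1 · ω^-1 · g

["-1", "0", "-1", "1", "0"]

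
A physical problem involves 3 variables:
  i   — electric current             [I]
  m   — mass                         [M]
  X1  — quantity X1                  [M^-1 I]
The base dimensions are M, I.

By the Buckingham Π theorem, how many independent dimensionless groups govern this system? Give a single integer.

Dimensional matrix (M×I by i×m×X1):
  M: [ 0  1 -1]
  I: [ 1  0  1]
RREF → pivots at {i,m} ⇒ r = 2
n=3, r=2 ⇒ 1 dimensionless group

1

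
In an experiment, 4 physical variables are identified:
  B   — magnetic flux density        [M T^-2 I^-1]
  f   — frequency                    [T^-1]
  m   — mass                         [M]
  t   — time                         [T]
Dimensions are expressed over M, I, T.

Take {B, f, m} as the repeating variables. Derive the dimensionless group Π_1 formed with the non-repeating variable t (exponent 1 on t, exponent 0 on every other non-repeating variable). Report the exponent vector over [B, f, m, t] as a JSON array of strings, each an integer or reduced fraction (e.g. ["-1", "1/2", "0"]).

["0", "1", "0", "1"]

Write exponents as rows M,I,T / cols B,f,m,t:
  M: [ 1  0  1  0]
  I: [-1  0  0  0]
  T: [-2 -1  0  1]
RREF → pivots at {B,f,m} ⇒ r = 3
Pivot set = {B,f,m}, free = {t}
RREF:
  r0: [   1    0    0    0]
  r1: [   0    1    0   -1]
  r2: [   0    0    1    0]
Fix exponent of t at 1; solve each RREF row for its pivot's exponent:
  r0: exp(B) + (0)·1 = 0 ⇒ exp(B) = 0
  r1: exp(f) + (-1)·1 = 0 ⇒ exp(f) = 1
  r2: exp(m) + (0)·1 = 0 ⇒ exp(m) = 0
Π_1 = f · t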